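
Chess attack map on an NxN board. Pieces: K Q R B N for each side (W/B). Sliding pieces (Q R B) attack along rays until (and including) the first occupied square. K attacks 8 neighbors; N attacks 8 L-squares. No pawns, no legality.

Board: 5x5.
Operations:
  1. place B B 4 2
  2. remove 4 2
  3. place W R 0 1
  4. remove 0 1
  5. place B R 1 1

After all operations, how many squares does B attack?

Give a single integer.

Op 1: place BB@(4,2)
Op 2: remove (4,2)
Op 3: place WR@(0,1)
Op 4: remove (0,1)
Op 5: place BR@(1,1)
Per-piece attacks for B:
  BR@(1,1): attacks (1,2) (1,3) (1,4) (1,0) (2,1) (3,1) (4,1) (0,1)
Union (8 distinct): (0,1) (1,0) (1,2) (1,3) (1,4) (2,1) (3,1) (4,1)

Answer: 8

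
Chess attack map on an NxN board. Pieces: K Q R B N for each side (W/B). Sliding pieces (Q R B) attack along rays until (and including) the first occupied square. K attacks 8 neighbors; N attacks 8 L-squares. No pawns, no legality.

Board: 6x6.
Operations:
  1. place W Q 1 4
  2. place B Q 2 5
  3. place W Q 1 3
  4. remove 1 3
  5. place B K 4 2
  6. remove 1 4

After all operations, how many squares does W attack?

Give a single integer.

Answer: 0

Derivation:
Op 1: place WQ@(1,4)
Op 2: place BQ@(2,5)
Op 3: place WQ@(1,3)
Op 4: remove (1,3)
Op 5: place BK@(4,2)
Op 6: remove (1,4)
Per-piece attacks for W:
Union (0 distinct): (none)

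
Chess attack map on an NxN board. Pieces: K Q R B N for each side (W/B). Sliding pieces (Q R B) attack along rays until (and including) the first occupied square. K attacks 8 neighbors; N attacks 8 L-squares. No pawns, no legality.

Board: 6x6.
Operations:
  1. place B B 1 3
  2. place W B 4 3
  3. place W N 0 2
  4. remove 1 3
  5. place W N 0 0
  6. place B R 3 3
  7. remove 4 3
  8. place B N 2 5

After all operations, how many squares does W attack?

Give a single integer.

Answer: 5

Derivation:
Op 1: place BB@(1,3)
Op 2: place WB@(4,3)
Op 3: place WN@(0,2)
Op 4: remove (1,3)
Op 5: place WN@(0,0)
Op 6: place BR@(3,3)
Op 7: remove (4,3)
Op 8: place BN@(2,5)
Per-piece attacks for W:
  WN@(0,0): attacks (1,2) (2,1)
  WN@(0,2): attacks (1,4) (2,3) (1,0) (2,1)
Union (5 distinct): (1,0) (1,2) (1,4) (2,1) (2,3)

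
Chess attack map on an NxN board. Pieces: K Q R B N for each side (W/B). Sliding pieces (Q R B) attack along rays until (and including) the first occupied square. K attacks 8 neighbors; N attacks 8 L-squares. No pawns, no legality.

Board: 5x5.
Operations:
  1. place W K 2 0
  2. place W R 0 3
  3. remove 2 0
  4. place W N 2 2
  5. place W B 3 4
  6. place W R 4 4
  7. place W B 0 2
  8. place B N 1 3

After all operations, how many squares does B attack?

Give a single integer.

Answer: 4

Derivation:
Op 1: place WK@(2,0)
Op 2: place WR@(0,3)
Op 3: remove (2,0)
Op 4: place WN@(2,2)
Op 5: place WB@(3,4)
Op 6: place WR@(4,4)
Op 7: place WB@(0,2)
Op 8: place BN@(1,3)
Per-piece attacks for B:
  BN@(1,3): attacks (3,4) (2,1) (3,2) (0,1)
Union (4 distinct): (0,1) (2,1) (3,2) (3,4)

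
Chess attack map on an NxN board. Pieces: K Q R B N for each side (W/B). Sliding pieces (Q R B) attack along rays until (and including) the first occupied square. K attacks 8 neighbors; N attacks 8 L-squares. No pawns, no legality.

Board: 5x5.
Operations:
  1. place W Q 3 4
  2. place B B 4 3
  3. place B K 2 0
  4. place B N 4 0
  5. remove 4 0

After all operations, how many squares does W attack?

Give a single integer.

Answer: 12

Derivation:
Op 1: place WQ@(3,4)
Op 2: place BB@(4,3)
Op 3: place BK@(2,0)
Op 4: place BN@(4,0)
Op 5: remove (4,0)
Per-piece attacks for W:
  WQ@(3,4): attacks (3,3) (3,2) (3,1) (3,0) (4,4) (2,4) (1,4) (0,4) (4,3) (2,3) (1,2) (0,1) [ray(1,-1) blocked at (4,3)]
Union (12 distinct): (0,1) (0,4) (1,2) (1,4) (2,3) (2,4) (3,0) (3,1) (3,2) (3,3) (4,3) (4,4)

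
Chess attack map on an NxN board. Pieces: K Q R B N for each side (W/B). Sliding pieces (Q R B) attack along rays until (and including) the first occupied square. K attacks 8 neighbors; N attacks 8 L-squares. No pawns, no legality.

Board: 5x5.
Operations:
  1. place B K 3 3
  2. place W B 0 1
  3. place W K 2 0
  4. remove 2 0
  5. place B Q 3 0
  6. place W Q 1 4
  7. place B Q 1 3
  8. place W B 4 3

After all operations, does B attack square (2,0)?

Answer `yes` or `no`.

Op 1: place BK@(3,3)
Op 2: place WB@(0,1)
Op 3: place WK@(2,0)
Op 4: remove (2,0)
Op 5: place BQ@(3,0)
Op 6: place WQ@(1,4)
Op 7: place BQ@(1,3)
Op 8: place WB@(4,3)
Per-piece attacks for B:
  BQ@(1,3): attacks (1,4) (1,2) (1,1) (1,0) (2,3) (3,3) (0,3) (2,4) (2,2) (3,1) (4,0) (0,4) (0,2) [ray(0,1) blocked at (1,4); ray(1,0) blocked at (3,3)]
  BQ@(3,0): attacks (3,1) (3,2) (3,3) (4,0) (2,0) (1,0) (0,0) (4,1) (2,1) (1,2) (0,3) [ray(0,1) blocked at (3,3)]
  BK@(3,3): attacks (3,4) (3,2) (4,3) (2,3) (4,4) (4,2) (2,4) (2,2)
B attacks (2,0): yes

Answer: yes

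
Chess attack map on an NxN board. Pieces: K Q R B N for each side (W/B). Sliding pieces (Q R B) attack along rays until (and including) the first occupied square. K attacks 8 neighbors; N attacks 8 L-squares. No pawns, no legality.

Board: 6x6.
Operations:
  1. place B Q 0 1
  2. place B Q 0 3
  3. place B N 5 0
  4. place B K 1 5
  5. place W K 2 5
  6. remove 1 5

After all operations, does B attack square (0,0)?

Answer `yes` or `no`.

Answer: yes

Derivation:
Op 1: place BQ@(0,1)
Op 2: place BQ@(0,3)
Op 3: place BN@(5,0)
Op 4: place BK@(1,5)
Op 5: place WK@(2,5)
Op 6: remove (1,5)
Per-piece attacks for B:
  BQ@(0,1): attacks (0,2) (0,3) (0,0) (1,1) (2,1) (3,1) (4,1) (5,1) (1,2) (2,3) (3,4) (4,5) (1,0) [ray(0,1) blocked at (0,3)]
  BQ@(0,3): attacks (0,4) (0,5) (0,2) (0,1) (1,3) (2,3) (3,3) (4,3) (5,3) (1,4) (2,5) (1,2) (2,1) (3,0) [ray(0,-1) blocked at (0,1); ray(1,1) blocked at (2,5)]
  BN@(5,0): attacks (4,2) (3,1)
B attacks (0,0): yes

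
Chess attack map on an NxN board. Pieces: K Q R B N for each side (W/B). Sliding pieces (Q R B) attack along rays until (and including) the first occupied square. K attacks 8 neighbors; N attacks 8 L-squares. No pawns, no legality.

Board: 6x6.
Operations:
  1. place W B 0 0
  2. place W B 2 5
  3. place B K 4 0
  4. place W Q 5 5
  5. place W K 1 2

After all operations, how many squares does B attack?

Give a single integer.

Answer: 5

Derivation:
Op 1: place WB@(0,0)
Op 2: place WB@(2,5)
Op 3: place BK@(4,0)
Op 4: place WQ@(5,5)
Op 5: place WK@(1,2)
Per-piece attacks for B:
  BK@(4,0): attacks (4,1) (5,0) (3,0) (5,1) (3,1)
Union (5 distinct): (3,0) (3,1) (4,1) (5,0) (5,1)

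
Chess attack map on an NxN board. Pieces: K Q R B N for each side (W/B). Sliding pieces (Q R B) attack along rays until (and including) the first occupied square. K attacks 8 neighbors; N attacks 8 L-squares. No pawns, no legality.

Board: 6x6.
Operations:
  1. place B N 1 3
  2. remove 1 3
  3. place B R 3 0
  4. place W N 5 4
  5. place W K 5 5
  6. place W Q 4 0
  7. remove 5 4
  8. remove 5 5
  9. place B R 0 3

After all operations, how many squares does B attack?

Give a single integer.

Answer: 17

Derivation:
Op 1: place BN@(1,3)
Op 2: remove (1,3)
Op 3: place BR@(3,0)
Op 4: place WN@(5,4)
Op 5: place WK@(5,5)
Op 6: place WQ@(4,0)
Op 7: remove (5,4)
Op 8: remove (5,5)
Op 9: place BR@(0,3)
Per-piece attacks for B:
  BR@(0,3): attacks (0,4) (0,5) (0,2) (0,1) (0,0) (1,3) (2,3) (3,3) (4,3) (5,3)
  BR@(3,0): attacks (3,1) (3,2) (3,3) (3,4) (3,5) (4,0) (2,0) (1,0) (0,0) [ray(1,0) blocked at (4,0)]
Union (17 distinct): (0,0) (0,1) (0,2) (0,4) (0,5) (1,0) (1,3) (2,0) (2,3) (3,1) (3,2) (3,3) (3,4) (3,5) (4,0) (4,3) (5,3)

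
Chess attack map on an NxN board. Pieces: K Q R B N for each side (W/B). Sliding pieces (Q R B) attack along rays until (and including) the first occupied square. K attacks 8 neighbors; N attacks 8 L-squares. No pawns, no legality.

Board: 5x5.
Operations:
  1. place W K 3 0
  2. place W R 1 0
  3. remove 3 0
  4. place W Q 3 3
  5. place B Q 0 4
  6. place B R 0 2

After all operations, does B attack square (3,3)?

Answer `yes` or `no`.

Op 1: place WK@(3,0)
Op 2: place WR@(1,0)
Op 3: remove (3,0)
Op 4: place WQ@(3,3)
Op 5: place BQ@(0,4)
Op 6: place BR@(0,2)
Per-piece attacks for B:
  BR@(0,2): attacks (0,3) (0,4) (0,1) (0,0) (1,2) (2,2) (3,2) (4,2) [ray(0,1) blocked at (0,4)]
  BQ@(0,4): attacks (0,3) (0,2) (1,4) (2,4) (3,4) (4,4) (1,3) (2,2) (3,1) (4,0) [ray(0,-1) blocked at (0,2)]
B attacks (3,3): no

Answer: no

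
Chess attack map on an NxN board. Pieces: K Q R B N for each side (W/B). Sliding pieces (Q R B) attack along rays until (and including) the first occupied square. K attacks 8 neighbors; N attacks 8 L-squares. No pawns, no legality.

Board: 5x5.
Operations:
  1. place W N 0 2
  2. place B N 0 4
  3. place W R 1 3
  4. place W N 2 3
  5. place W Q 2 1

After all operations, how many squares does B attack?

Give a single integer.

Answer: 2

Derivation:
Op 1: place WN@(0,2)
Op 2: place BN@(0,4)
Op 3: place WR@(1,3)
Op 4: place WN@(2,3)
Op 5: place WQ@(2,1)
Per-piece attacks for B:
  BN@(0,4): attacks (1,2) (2,3)
Union (2 distinct): (1,2) (2,3)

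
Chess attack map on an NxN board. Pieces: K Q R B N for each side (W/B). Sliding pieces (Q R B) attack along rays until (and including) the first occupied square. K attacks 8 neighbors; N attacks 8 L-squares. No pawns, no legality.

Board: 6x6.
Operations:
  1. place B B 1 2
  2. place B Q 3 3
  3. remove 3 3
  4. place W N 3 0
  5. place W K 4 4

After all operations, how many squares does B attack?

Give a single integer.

Op 1: place BB@(1,2)
Op 2: place BQ@(3,3)
Op 3: remove (3,3)
Op 4: place WN@(3,0)
Op 5: place WK@(4,4)
Per-piece attacks for B:
  BB@(1,2): attacks (2,3) (3,4) (4,5) (2,1) (3,0) (0,3) (0,1) [ray(1,-1) blocked at (3,0)]
Union (7 distinct): (0,1) (0,3) (2,1) (2,3) (3,0) (3,4) (4,5)

Answer: 7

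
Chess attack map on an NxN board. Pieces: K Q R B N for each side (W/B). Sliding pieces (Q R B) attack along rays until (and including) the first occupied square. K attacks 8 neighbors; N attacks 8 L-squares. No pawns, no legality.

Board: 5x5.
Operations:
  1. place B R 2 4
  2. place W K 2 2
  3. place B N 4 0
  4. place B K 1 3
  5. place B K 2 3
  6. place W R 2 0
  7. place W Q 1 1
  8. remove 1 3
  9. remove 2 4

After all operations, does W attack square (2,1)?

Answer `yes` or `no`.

Answer: yes

Derivation:
Op 1: place BR@(2,4)
Op 2: place WK@(2,2)
Op 3: place BN@(4,0)
Op 4: place BK@(1,3)
Op 5: place BK@(2,3)
Op 6: place WR@(2,0)
Op 7: place WQ@(1,1)
Op 8: remove (1,3)
Op 9: remove (2,4)
Per-piece attacks for W:
  WQ@(1,1): attacks (1,2) (1,3) (1,4) (1,0) (2,1) (3,1) (4,1) (0,1) (2,2) (2,0) (0,2) (0,0) [ray(1,1) blocked at (2,2); ray(1,-1) blocked at (2,0)]
  WR@(2,0): attacks (2,1) (2,2) (3,0) (4,0) (1,0) (0,0) [ray(0,1) blocked at (2,2); ray(1,0) blocked at (4,0)]
  WK@(2,2): attacks (2,3) (2,1) (3,2) (1,2) (3,3) (3,1) (1,3) (1,1)
W attacks (2,1): yes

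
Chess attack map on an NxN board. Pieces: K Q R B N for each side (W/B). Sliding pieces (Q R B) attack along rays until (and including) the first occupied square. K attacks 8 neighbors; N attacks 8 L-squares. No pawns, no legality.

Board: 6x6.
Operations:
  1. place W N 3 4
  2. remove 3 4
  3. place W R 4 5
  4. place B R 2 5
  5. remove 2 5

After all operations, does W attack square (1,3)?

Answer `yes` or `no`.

Op 1: place WN@(3,4)
Op 2: remove (3,4)
Op 3: place WR@(4,5)
Op 4: place BR@(2,5)
Op 5: remove (2,5)
Per-piece attacks for W:
  WR@(4,5): attacks (4,4) (4,3) (4,2) (4,1) (4,0) (5,5) (3,5) (2,5) (1,5) (0,5)
W attacks (1,3): no

Answer: no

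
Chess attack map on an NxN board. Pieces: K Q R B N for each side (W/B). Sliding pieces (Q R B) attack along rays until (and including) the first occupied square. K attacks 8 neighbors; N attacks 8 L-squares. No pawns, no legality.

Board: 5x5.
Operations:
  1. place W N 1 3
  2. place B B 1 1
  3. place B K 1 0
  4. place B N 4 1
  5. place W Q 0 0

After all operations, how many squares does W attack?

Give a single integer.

Answer: 9

Derivation:
Op 1: place WN@(1,3)
Op 2: place BB@(1,1)
Op 3: place BK@(1,0)
Op 4: place BN@(4,1)
Op 5: place WQ@(0,0)
Per-piece attacks for W:
  WQ@(0,0): attacks (0,1) (0,2) (0,3) (0,4) (1,0) (1,1) [ray(1,0) blocked at (1,0); ray(1,1) blocked at (1,1)]
  WN@(1,3): attacks (3,4) (2,1) (3,2) (0,1)
Union (9 distinct): (0,1) (0,2) (0,3) (0,4) (1,0) (1,1) (2,1) (3,2) (3,4)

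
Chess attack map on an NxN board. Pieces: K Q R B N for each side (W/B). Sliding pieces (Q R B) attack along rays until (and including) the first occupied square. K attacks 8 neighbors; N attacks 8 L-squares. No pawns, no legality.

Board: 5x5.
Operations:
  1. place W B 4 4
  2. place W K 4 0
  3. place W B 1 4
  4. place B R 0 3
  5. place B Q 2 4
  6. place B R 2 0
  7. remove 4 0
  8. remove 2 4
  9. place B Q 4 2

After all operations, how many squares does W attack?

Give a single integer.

Op 1: place WB@(4,4)
Op 2: place WK@(4,0)
Op 3: place WB@(1,4)
Op 4: place BR@(0,3)
Op 5: place BQ@(2,4)
Op 6: place BR@(2,0)
Op 7: remove (4,0)
Op 8: remove (2,4)
Op 9: place BQ@(4,2)
Per-piece attacks for W:
  WB@(1,4): attacks (2,3) (3,2) (4,1) (0,3) [ray(-1,-1) blocked at (0,3)]
  WB@(4,4): attacks (3,3) (2,2) (1,1) (0,0)
Union (8 distinct): (0,0) (0,3) (1,1) (2,2) (2,3) (3,2) (3,3) (4,1)

Answer: 8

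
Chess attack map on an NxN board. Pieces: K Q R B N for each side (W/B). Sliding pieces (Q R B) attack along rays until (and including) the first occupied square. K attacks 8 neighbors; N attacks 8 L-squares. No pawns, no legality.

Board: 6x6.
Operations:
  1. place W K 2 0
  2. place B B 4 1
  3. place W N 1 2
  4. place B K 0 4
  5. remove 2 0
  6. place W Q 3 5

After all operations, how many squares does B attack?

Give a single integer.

Answer: 10

Derivation:
Op 1: place WK@(2,0)
Op 2: place BB@(4,1)
Op 3: place WN@(1,2)
Op 4: place BK@(0,4)
Op 5: remove (2,0)
Op 6: place WQ@(3,5)
Per-piece attacks for B:
  BK@(0,4): attacks (0,5) (0,3) (1,4) (1,5) (1,3)
  BB@(4,1): attacks (5,2) (5,0) (3,2) (2,3) (1,4) (0,5) (3,0)
Union (10 distinct): (0,3) (0,5) (1,3) (1,4) (1,5) (2,3) (3,0) (3,2) (5,0) (5,2)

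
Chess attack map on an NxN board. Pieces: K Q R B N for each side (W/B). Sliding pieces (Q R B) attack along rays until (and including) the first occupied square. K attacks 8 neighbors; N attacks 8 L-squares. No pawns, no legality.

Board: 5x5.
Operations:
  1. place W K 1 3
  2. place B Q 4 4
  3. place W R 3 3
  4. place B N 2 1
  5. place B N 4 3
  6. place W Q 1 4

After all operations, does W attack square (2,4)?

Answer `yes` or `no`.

Op 1: place WK@(1,3)
Op 2: place BQ@(4,4)
Op 3: place WR@(3,3)
Op 4: place BN@(2,1)
Op 5: place BN@(4,3)
Op 6: place WQ@(1,4)
Per-piece attacks for W:
  WK@(1,3): attacks (1,4) (1,2) (2,3) (0,3) (2,4) (2,2) (0,4) (0,2)
  WQ@(1,4): attacks (1,3) (2,4) (3,4) (4,4) (0,4) (2,3) (3,2) (4,1) (0,3) [ray(0,-1) blocked at (1,3); ray(1,0) blocked at (4,4)]
  WR@(3,3): attacks (3,4) (3,2) (3,1) (3,0) (4,3) (2,3) (1,3) [ray(1,0) blocked at (4,3); ray(-1,0) blocked at (1,3)]
W attacks (2,4): yes

Answer: yes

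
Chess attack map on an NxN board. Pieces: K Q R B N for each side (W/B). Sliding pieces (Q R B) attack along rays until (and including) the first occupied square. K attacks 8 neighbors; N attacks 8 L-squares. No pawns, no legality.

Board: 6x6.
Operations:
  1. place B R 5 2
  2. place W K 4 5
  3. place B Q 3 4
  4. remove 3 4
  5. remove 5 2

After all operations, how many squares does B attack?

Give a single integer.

Answer: 0

Derivation:
Op 1: place BR@(5,2)
Op 2: place WK@(4,5)
Op 3: place BQ@(3,4)
Op 4: remove (3,4)
Op 5: remove (5,2)
Per-piece attacks for B:
Union (0 distinct): (none)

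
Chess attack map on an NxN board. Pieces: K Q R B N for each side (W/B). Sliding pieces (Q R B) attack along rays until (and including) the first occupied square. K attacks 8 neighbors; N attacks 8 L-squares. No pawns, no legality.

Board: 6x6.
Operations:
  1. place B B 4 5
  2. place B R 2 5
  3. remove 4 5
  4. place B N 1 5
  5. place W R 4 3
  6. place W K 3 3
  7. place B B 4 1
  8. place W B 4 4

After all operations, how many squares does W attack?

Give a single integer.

Answer: 13

Derivation:
Op 1: place BB@(4,5)
Op 2: place BR@(2,5)
Op 3: remove (4,5)
Op 4: place BN@(1,5)
Op 5: place WR@(4,3)
Op 6: place WK@(3,3)
Op 7: place BB@(4,1)
Op 8: place WB@(4,4)
Per-piece attacks for W:
  WK@(3,3): attacks (3,4) (3,2) (4,3) (2,3) (4,4) (4,2) (2,4) (2,2)
  WR@(4,3): attacks (4,4) (4,2) (4,1) (5,3) (3,3) [ray(0,1) blocked at (4,4); ray(0,-1) blocked at (4,1); ray(-1,0) blocked at (3,3)]
  WB@(4,4): attacks (5,5) (5,3) (3,5) (3,3) [ray(-1,-1) blocked at (3,3)]
Union (13 distinct): (2,2) (2,3) (2,4) (3,2) (3,3) (3,4) (3,5) (4,1) (4,2) (4,3) (4,4) (5,3) (5,5)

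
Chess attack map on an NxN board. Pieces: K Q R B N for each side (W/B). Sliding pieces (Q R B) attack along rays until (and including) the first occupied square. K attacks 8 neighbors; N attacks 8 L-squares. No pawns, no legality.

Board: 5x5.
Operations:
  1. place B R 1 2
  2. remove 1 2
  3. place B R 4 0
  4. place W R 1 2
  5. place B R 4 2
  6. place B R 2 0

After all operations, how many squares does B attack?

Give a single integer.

Answer: 15

Derivation:
Op 1: place BR@(1,2)
Op 2: remove (1,2)
Op 3: place BR@(4,0)
Op 4: place WR@(1,2)
Op 5: place BR@(4,2)
Op 6: place BR@(2,0)
Per-piece attacks for B:
  BR@(2,0): attacks (2,1) (2,2) (2,3) (2,4) (3,0) (4,0) (1,0) (0,0) [ray(1,0) blocked at (4,0)]
  BR@(4,0): attacks (4,1) (4,2) (3,0) (2,0) [ray(0,1) blocked at (4,2); ray(-1,0) blocked at (2,0)]
  BR@(4,2): attacks (4,3) (4,4) (4,1) (4,0) (3,2) (2,2) (1,2) [ray(0,-1) blocked at (4,0); ray(-1,0) blocked at (1,2)]
Union (15 distinct): (0,0) (1,0) (1,2) (2,0) (2,1) (2,2) (2,3) (2,4) (3,0) (3,2) (4,0) (4,1) (4,2) (4,3) (4,4)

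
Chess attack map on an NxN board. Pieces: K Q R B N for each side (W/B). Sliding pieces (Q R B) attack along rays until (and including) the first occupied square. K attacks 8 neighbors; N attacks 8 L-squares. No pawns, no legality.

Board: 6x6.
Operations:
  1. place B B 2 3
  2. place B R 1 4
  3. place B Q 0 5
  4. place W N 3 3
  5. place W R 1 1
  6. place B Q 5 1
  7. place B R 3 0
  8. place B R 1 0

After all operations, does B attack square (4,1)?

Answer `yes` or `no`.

Op 1: place BB@(2,3)
Op 2: place BR@(1,4)
Op 3: place BQ@(0,5)
Op 4: place WN@(3,3)
Op 5: place WR@(1,1)
Op 6: place BQ@(5,1)
Op 7: place BR@(3,0)
Op 8: place BR@(1,0)
Per-piece attacks for B:
  BQ@(0,5): attacks (0,4) (0,3) (0,2) (0,1) (0,0) (1,5) (2,5) (3,5) (4,5) (5,5) (1,4) [ray(1,-1) blocked at (1,4)]
  BR@(1,0): attacks (1,1) (2,0) (3,0) (0,0) [ray(0,1) blocked at (1,1); ray(1,0) blocked at (3,0)]
  BR@(1,4): attacks (1,5) (1,3) (1,2) (1,1) (2,4) (3,4) (4,4) (5,4) (0,4) [ray(0,-1) blocked at (1,1)]
  BB@(2,3): attacks (3,4) (4,5) (3,2) (4,1) (5,0) (1,4) (1,2) (0,1) [ray(-1,1) blocked at (1,4)]
  BR@(3,0): attacks (3,1) (3,2) (3,3) (4,0) (5,0) (2,0) (1,0) [ray(0,1) blocked at (3,3); ray(-1,0) blocked at (1,0)]
  BQ@(5,1): attacks (5,2) (5,3) (5,4) (5,5) (5,0) (4,1) (3,1) (2,1) (1,1) (4,2) (3,3) (4,0) [ray(-1,0) blocked at (1,1); ray(-1,1) blocked at (3,3)]
B attacks (4,1): yes

Answer: yes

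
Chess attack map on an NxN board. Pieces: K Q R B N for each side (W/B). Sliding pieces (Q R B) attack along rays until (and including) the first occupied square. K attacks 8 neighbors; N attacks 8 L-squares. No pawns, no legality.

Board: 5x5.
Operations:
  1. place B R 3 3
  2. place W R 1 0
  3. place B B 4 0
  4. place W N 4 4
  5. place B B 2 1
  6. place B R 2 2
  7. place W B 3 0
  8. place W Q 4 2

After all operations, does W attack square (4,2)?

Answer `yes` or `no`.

Answer: no

Derivation:
Op 1: place BR@(3,3)
Op 2: place WR@(1,0)
Op 3: place BB@(4,0)
Op 4: place WN@(4,4)
Op 5: place BB@(2,1)
Op 6: place BR@(2,2)
Op 7: place WB@(3,0)
Op 8: place WQ@(4,2)
Per-piece attacks for W:
  WR@(1,0): attacks (1,1) (1,2) (1,3) (1,4) (2,0) (3,0) (0,0) [ray(1,0) blocked at (3,0)]
  WB@(3,0): attacks (4,1) (2,1) [ray(-1,1) blocked at (2,1)]
  WQ@(4,2): attacks (4,3) (4,4) (4,1) (4,0) (3,2) (2,2) (3,3) (3,1) (2,0) [ray(0,1) blocked at (4,4); ray(0,-1) blocked at (4,0); ray(-1,0) blocked at (2,2); ray(-1,1) blocked at (3,3)]
  WN@(4,4): attacks (3,2) (2,3)
W attacks (4,2): no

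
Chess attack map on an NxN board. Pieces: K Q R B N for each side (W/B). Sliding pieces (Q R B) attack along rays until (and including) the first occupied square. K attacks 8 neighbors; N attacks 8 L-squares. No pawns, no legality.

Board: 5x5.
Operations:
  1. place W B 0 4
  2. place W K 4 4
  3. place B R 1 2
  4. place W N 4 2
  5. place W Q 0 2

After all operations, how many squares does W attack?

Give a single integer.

Answer: 18

Derivation:
Op 1: place WB@(0,4)
Op 2: place WK@(4,4)
Op 3: place BR@(1,2)
Op 4: place WN@(4,2)
Op 5: place WQ@(0,2)
Per-piece attacks for W:
  WQ@(0,2): attacks (0,3) (0,4) (0,1) (0,0) (1,2) (1,3) (2,4) (1,1) (2,0) [ray(0,1) blocked at (0,4); ray(1,0) blocked at (1,2)]
  WB@(0,4): attacks (1,3) (2,2) (3,1) (4,0)
  WN@(4,2): attacks (3,4) (2,3) (3,0) (2,1)
  WK@(4,4): attacks (4,3) (3,4) (3,3)
Union (18 distinct): (0,0) (0,1) (0,3) (0,4) (1,1) (1,2) (1,3) (2,0) (2,1) (2,2) (2,3) (2,4) (3,0) (3,1) (3,3) (3,4) (4,0) (4,3)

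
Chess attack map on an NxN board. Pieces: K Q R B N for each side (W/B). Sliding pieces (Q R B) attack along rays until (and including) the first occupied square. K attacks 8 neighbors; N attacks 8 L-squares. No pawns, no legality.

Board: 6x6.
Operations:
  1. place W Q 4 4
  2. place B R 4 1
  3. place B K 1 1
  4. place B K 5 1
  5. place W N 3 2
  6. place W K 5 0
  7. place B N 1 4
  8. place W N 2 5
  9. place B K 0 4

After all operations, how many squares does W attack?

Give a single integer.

Answer: 20

Derivation:
Op 1: place WQ@(4,4)
Op 2: place BR@(4,1)
Op 3: place BK@(1,1)
Op 4: place BK@(5,1)
Op 5: place WN@(3,2)
Op 6: place WK@(5,0)
Op 7: place BN@(1,4)
Op 8: place WN@(2,5)
Op 9: place BK@(0,4)
Per-piece attacks for W:
  WN@(2,5): attacks (3,3) (4,4) (1,3) (0,4)
  WN@(3,2): attacks (4,4) (5,3) (2,4) (1,3) (4,0) (5,1) (2,0) (1,1)
  WQ@(4,4): attacks (4,5) (4,3) (4,2) (4,1) (5,4) (3,4) (2,4) (1,4) (5,5) (5,3) (3,5) (3,3) (2,2) (1,1) [ray(0,-1) blocked at (4,1); ray(-1,0) blocked at (1,4); ray(-1,-1) blocked at (1,1)]
  WK@(5,0): attacks (5,1) (4,0) (4,1)
Union (20 distinct): (0,4) (1,1) (1,3) (1,4) (2,0) (2,2) (2,4) (3,3) (3,4) (3,5) (4,0) (4,1) (4,2) (4,3) (4,4) (4,5) (5,1) (5,3) (5,4) (5,5)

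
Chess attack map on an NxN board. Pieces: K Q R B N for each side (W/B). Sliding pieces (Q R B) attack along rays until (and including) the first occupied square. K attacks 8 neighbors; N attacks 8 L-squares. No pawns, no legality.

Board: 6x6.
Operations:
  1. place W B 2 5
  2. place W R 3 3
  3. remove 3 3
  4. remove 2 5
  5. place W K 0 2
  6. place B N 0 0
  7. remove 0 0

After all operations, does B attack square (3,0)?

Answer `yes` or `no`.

Answer: no

Derivation:
Op 1: place WB@(2,5)
Op 2: place WR@(3,3)
Op 3: remove (3,3)
Op 4: remove (2,5)
Op 5: place WK@(0,2)
Op 6: place BN@(0,0)
Op 7: remove (0,0)
Per-piece attacks for B:
B attacks (3,0): no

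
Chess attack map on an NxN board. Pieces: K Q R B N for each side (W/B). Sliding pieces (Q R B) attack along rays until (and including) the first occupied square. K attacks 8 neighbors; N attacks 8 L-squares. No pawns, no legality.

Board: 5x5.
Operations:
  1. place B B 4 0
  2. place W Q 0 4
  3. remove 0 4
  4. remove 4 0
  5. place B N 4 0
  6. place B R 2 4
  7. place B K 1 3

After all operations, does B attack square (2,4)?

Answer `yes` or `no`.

Answer: yes

Derivation:
Op 1: place BB@(4,0)
Op 2: place WQ@(0,4)
Op 3: remove (0,4)
Op 4: remove (4,0)
Op 5: place BN@(4,0)
Op 6: place BR@(2,4)
Op 7: place BK@(1,3)
Per-piece attacks for B:
  BK@(1,3): attacks (1,4) (1,2) (2,3) (0,3) (2,4) (2,2) (0,4) (0,2)
  BR@(2,4): attacks (2,3) (2,2) (2,1) (2,0) (3,4) (4,4) (1,4) (0,4)
  BN@(4,0): attacks (3,2) (2,1)
B attacks (2,4): yes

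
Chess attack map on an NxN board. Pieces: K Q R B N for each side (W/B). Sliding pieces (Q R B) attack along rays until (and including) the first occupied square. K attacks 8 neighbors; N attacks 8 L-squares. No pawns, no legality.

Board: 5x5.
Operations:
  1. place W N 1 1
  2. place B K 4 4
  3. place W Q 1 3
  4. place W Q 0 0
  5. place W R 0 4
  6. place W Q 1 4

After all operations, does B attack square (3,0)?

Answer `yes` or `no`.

Answer: no

Derivation:
Op 1: place WN@(1,1)
Op 2: place BK@(4,4)
Op 3: place WQ@(1,3)
Op 4: place WQ@(0,0)
Op 5: place WR@(0,4)
Op 6: place WQ@(1,4)
Per-piece attacks for B:
  BK@(4,4): attacks (4,3) (3,4) (3,3)
B attacks (3,0): no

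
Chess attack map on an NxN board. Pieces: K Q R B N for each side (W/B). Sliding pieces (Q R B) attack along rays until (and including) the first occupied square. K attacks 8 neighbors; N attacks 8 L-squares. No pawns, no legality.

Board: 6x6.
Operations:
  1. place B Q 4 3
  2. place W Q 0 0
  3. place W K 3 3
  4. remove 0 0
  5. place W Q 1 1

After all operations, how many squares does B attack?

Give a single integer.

Answer: 14

Derivation:
Op 1: place BQ@(4,3)
Op 2: place WQ@(0,0)
Op 3: place WK@(3,3)
Op 4: remove (0,0)
Op 5: place WQ@(1,1)
Per-piece attacks for B:
  BQ@(4,3): attacks (4,4) (4,5) (4,2) (4,1) (4,0) (5,3) (3,3) (5,4) (5,2) (3,4) (2,5) (3,2) (2,1) (1,0) [ray(-1,0) blocked at (3,3)]
Union (14 distinct): (1,0) (2,1) (2,5) (3,2) (3,3) (3,4) (4,0) (4,1) (4,2) (4,4) (4,5) (5,2) (5,3) (5,4)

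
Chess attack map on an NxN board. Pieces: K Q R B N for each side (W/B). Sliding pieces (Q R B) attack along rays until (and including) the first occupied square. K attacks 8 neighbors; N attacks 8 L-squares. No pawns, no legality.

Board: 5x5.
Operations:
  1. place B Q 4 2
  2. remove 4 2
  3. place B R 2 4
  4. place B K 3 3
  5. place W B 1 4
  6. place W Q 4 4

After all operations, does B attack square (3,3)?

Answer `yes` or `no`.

Answer: no

Derivation:
Op 1: place BQ@(4,2)
Op 2: remove (4,2)
Op 3: place BR@(2,4)
Op 4: place BK@(3,3)
Op 5: place WB@(1,4)
Op 6: place WQ@(4,4)
Per-piece attacks for B:
  BR@(2,4): attacks (2,3) (2,2) (2,1) (2,0) (3,4) (4,4) (1,4) [ray(1,0) blocked at (4,4); ray(-1,0) blocked at (1,4)]
  BK@(3,3): attacks (3,4) (3,2) (4,3) (2,3) (4,4) (4,2) (2,4) (2,2)
B attacks (3,3): no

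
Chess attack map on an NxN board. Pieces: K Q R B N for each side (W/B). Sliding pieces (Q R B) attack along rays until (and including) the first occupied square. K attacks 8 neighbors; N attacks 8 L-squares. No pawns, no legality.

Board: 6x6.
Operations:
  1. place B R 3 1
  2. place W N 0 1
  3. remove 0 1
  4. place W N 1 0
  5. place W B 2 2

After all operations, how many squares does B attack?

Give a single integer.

Op 1: place BR@(3,1)
Op 2: place WN@(0,1)
Op 3: remove (0,1)
Op 4: place WN@(1,0)
Op 5: place WB@(2,2)
Per-piece attacks for B:
  BR@(3,1): attacks (3,2) (3,3) (3,4) (3,5) (3,0) (4,1) (5,1) (2,1) (1,1) (0,1)
Union (10 distinct): (0,1) (1,1) (2,1) (3,0) (3,2) (3,3) (3,4) (3,5) (4,1) (5,1)

Answer: 10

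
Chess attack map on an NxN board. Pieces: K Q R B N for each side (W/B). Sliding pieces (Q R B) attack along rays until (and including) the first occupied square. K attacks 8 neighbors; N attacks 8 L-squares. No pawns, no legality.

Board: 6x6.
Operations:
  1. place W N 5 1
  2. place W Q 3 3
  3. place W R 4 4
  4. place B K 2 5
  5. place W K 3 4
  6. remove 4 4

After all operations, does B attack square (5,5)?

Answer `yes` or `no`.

Op 1: place WN@(5,1)
Op 2: place WQ@(3,3)
Op 3: place WR@(4,4)
Op 4: place BK@(2,5)
Op 5: place WK@(3,4)
Op 6: remove (4,4)
Per-piece attacks for B:
  BK@(2,5): attacks (2,4) (3,5) (1,5) (3,4) (1,4)
B attacks (5,5): no

Answer: no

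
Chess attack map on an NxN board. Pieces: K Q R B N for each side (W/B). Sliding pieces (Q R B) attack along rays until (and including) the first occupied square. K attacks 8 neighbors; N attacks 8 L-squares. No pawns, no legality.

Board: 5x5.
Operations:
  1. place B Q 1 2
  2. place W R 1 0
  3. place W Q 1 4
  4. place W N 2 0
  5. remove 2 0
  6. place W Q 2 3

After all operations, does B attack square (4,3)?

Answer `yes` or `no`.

Answer: no

Derivation:
Op 1: place BQ@(1,2)
Op 2: place WR@(1,0)
Op 3: place WQ@(1,4)
Op 4: place WN@(2,0)
Op 5: remove (2,0)
Op 6: place WQ@(2,3)
Per-piece attacks for B:
  BQ@(1,2): attacks (1,3) (1,4) (1,1) (1,0) (2,2) (3,2) (4,2) (0,2) (2,3) (2,1) (3,0) (0,3) (0,1) [ray(0,1) blocked at (1,4); ray(0,-1) blocked at (1,0); ray(1,1) blocked at (2,3)]
B attacks (4,3): no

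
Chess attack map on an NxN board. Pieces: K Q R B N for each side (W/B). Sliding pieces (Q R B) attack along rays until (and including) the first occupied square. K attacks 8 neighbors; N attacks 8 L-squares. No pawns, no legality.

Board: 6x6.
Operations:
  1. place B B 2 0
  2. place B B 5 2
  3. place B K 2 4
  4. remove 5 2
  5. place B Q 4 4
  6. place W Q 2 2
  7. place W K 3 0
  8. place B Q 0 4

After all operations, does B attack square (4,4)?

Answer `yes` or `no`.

Answer: no

Derivation:
Op 1: place BB@(2,0)
Op 2: place BB@(5,2)
Op 3: place BK@(2,4)
Op 4: remove (5,2)
Op 5: place BQ@(4,4)
Op 6: place WQ@(2,2)
Op 7: place WK@(3,0)
Op 8: place BQ@(0,4)
Per-piece attacks for B:
  BQ@(0,4): attacks (0,5) (0,3) (0,2) (0,1) (0,0) (1,4) (2,4) (1,5) (1,3) (2,2) [ray(1,0) blocked at (2,4); ray(1,-1) blocked at (2,2)]
  BB@(2,0): attacks (3,1) (4,2) (5,3) (1,1) (0,2)
  BK@(2,4): attacks (2,5) (2,3) (3,4) (1,4) (3,5) (3,3) (1,5) (1,3)
  BQ@(4,4): attacks (4,5) (4,3) (4,2) (4,1) (4,0) (5,4) (3,4) (2,4) (5,5) (5,3) (3,5) (3,3) (2,2) [ray(-1,0) blocked at (2,4); ray(-1,-1) blocked at (2,2)]
B attacks (4,4): no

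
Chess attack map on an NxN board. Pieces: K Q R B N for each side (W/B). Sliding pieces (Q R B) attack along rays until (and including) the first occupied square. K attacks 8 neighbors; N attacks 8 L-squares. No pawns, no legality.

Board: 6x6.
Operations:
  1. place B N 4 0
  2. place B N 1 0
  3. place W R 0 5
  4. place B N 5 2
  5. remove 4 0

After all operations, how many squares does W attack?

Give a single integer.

Op 1: place BN@(4,0)
Op 2: place BN@(1,0)
Op 3: place WR@(0,5)
Op 4: place BN@(5,2)
Op 5: remove (4,0)
Per-piece attacks for W:
  WR@(0,5): attacks (0,4) (0,3) (0,2) (0,1) (0,0) (1,5) (2,5) (3,5) (4,5) (5,5)
Union (10 distinct): (0,0) (0,1) (0,2) (0,3) (0,4) (1,5) (2,5) (3,5) (4,5) (5,5)

Answer: 10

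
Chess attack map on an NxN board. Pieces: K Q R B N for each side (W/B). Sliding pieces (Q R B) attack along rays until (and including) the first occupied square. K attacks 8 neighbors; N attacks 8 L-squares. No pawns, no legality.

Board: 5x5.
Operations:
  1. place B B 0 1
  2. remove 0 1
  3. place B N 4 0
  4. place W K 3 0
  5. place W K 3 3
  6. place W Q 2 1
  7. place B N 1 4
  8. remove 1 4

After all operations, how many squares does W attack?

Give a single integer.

Answer: 19

Derivation:
Op 1: place BB@(0,1)
Op 2: remove (0,1)
Op 3: place BN@(4,0)
Op 4: place WK@(3,0)
Op 5: place WK@(3,3)
Op 6: place WQ@(2,1)
Op 7: place BN@(1,4)
Op 8: remove (1,4)
Per-piece attacks for W:
  WQ@(2,1): attacks (2,2) (2,3) (2,4) (2,0) (3,1) (4,1) (1,1) (0,1) (3,2) (4,3) (3,0) (1,2) (0,3) (1,0) [ray(1,-1) blocked at (3,0)]
  WK@(3,0): attacks (3,1) (4,0) (2,0) (4,1) (2,1)
  WK@(3,3): attacks (3,4) (3,2) (4,3) (2,3) (4,4) (4,2) (2,4) (2,2)
Union (19 distinct): (0,1) (0,3) (1,0) (1,1) (1,2) (2,0) (2,1) (2,2) (2,3) (2,4) (3,0) (3,1) (3,2) (3,4) (4,0) (4,1) (4,2) (4,3) (4,4)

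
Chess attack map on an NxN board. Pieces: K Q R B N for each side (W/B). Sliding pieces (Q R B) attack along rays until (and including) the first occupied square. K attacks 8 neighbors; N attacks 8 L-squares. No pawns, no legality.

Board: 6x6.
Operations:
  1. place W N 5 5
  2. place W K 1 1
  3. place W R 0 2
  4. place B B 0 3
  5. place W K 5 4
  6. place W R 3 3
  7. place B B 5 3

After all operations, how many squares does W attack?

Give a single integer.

Answer: 23

Derivation:
Op 1: place WN@(5,5)
Op 2: place WK@(1,1)
Op 3: place WR@(0,2)
Op 4: place BB@(0,3)
Op 5: place WK@(5,4)
Op 6: place WR@(3,3)
Op 7: place BB@(5,3)
Per-piece attacks for W:
  WR@(0,2): attacks (0,3) (0,1) (0,0) (1,2) (2,2) (3,2) (4,2) (5,2) [ray(0,1) blocked at (0,3)]
  WK@(1,1): attacks (1,2) (1,0) (2,1) (0,1) (2,2) (2,0) (0,2) (0,0)
  WR@(3,3): attacks (3,4) (3,5) (3,2) (3,1) (3,0) (4,3) (5,3) (2,3) (1,3) (0,3) [ray(1,0) blocked at (5,3); ray(-1,0) blocked at (0,3)]
  WK@(5,4): attacks (5,5) (5,3) (4,4) (4,5) (4,3)
  WN@(5,5): attacks (4,3) (3,4)
Union (23 distinct): (0,0) (0,1) (0,2) (0,3) (1,0) (1,2) (1,3) (2,0) (2,1) (2,2) (2,3) (3,0) (3,1) (3,2) (3,4) (3,5) (4,2) (4,3) (4,4) (4,5) (5,2) (5,3) (5,5)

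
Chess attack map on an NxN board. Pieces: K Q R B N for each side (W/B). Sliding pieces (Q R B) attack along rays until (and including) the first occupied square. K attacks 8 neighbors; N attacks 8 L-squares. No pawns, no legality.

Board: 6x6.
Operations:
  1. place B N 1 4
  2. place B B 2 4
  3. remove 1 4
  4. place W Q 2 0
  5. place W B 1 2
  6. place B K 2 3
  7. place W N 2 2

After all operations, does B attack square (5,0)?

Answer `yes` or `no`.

Answer: no

Derivation:
Op 1: place BN@(1,4)
Op 2: place BB@(2,4)
Op 3: remove (1,4)
Op 4: place WQ@(2,0)
Op 5: place WB@(1,2)
Op 6: place BK@(2,3)
Op 7: place WN@(2,2)
Per-piece attacks for B:
  BK@(2,3): attacks (2,4) (2,2) (3,3) (1,3) (3,4) (3,2) (1,4) (1,2)
  BB@(2,4): attacks (3,5) (3,3) (4,2) (5,1) (1,5) (1,3) (0,2)
B attacks (5,0): no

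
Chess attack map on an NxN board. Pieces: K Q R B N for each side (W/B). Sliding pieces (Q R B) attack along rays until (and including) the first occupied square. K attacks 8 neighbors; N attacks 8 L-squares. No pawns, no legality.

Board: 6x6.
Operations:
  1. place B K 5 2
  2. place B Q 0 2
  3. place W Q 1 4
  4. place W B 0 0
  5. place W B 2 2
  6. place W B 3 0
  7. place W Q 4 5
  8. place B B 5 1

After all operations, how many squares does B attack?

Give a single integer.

Answer: 20

Derivation:
Op 1: place BK@(5,2)
Op 2: place BQ@(0,2)
Op 3: place WQ@(1,4)
Op 4: place WB@(0,0)
Op 5: place WB@(2,2)
Op 6: place WB@(3,0)
Op 7: place WQ@(4,5)
Op 8: place BB@(5,1)
Per-piece attacks for B:
  BQ@(0,2): attacks (0,3) (0,4) (0,5) (0,1) (0,0) (1,2) (2,2) (1,3) (2,4) (3,5) (1,1) (2,0) [ray(0,-1) blocked at (0,0); ray(1,0) blocked at (2,2)]
  BB@(5,1): attacks (4,2) (3,3) (2,4) (1,5) (4,0)
  BK@(5,2): attacks (5,3) (5,1) (4,2) (4,3) (4,1)
Union (20 distinct): (0,0) (0,1) (0,3) (0,4) (0,5) (1,1) (1,2) (1,3) (1,5) (2,0) (2,2) (2,4) (3,3) (3,5) (4,0) (4,1) (4,2) (4,3) (5,1) (5,3)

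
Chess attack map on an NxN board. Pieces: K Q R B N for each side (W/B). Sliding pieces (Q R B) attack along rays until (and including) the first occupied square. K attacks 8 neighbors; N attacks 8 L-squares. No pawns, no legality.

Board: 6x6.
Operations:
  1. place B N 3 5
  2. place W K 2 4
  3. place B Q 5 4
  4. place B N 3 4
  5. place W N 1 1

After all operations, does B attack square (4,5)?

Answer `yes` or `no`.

Answer: yes

Derivation:
Op 1: place BN@(3,5)
Op 2: place WK@(2,4)
Op 3: place BQ@(5,4)
Op 4: place BN@(3,4)
Op 5: place WN@(1,1)
Per-piece attacks for B:
  BN@(3,4): attacks (5,5) (1,5) (4,2) (5,3) (2,2) (1,3)
  BN@(3,5): attacks (4,3) (5,4) (2,3) (1,4)
  BQ@(5,4): attacks (5,5) (5,3) (5,2) (5,1) (5,0) (4,4) (3,4) (4,5) (4,3) (3,2) (2,1) (1,0) [ray(-1,0) blocked at (3,4)]
B attacks (4,5): yes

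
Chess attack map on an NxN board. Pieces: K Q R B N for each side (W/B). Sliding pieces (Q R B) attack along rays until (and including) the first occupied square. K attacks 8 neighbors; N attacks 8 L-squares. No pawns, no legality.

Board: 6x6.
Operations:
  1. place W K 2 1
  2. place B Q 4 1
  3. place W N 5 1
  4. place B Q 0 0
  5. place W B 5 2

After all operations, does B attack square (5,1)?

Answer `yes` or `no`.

Answer: yes

Derivation:
Op 1: place WK@(2,1)
Op 2: place BQ@(4,1)
Op 3: place WN@(5,1)
Op 4: place BQ@(0,0)
Op 5: place WB@(5,2)
Per-piece attacks for B:
  BQ@(0,0): attacks (0,1) (0,2) (0,3) (0,4) (0,5) (1,0) (2,0) (3,0) (4,0) (5,0) (1,1) (2,2) (3,3) (4,4) (5,5)
  BQ@(4,1): attacks (4,2) (4,3) (4,4) (4,5) (4,0) (5,1) (3,1) (2,1) (5,2) (5,0) (3,2) (2,3) (1,4) (0,5) (3,0) [ray(1,0) blocked at (5,1); ray(-1,0) blocked at (2,1); ray(1,1) blocked at (5,2)]
B attacks (5,1): yes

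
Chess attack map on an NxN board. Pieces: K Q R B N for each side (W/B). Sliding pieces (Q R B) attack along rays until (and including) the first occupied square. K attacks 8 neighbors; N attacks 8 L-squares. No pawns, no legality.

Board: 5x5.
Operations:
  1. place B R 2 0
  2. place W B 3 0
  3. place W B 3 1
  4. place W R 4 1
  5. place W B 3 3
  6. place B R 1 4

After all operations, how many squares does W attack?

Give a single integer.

Answer: 16

Derivation:
Op 1: place BR@(2,0)
Op 2: place WB@(3,0)
Op 3: place WB@(3,1)
Op 4: place WR@(4,1)
Op 5: place WB@(3,3)
Op 6: place BR@(1,4)
Per-piece attacks for W:
  WB@(3,0): attacks (4,1) (2,1) (1,2) (0,3) [ray(1,1) blocked at (4,1)]
  WB@(3,1): attacks (4,2) (4,0) (2,2) (1,3) (0,4) (2,0) [ray(-1,-1) blocked at (2,0)]
  WB@(3,3): attacks (4,4) (4,2) (2,4) (2,2) (1,1) (0,0)
  WR@(4,1): attacks (4,2) (4,3) (4,4) (4,0) (3,1) [ray(-1,0) blocked at (3,1)]
Union (16 distinct): (0,0) (0,3) (0,4) (1,1) (1,2) (1,3) (2,0) (2,1) (2,2) (2,4) (3,1) (4,0) (4,1) (4,2) (4,3) (4,4)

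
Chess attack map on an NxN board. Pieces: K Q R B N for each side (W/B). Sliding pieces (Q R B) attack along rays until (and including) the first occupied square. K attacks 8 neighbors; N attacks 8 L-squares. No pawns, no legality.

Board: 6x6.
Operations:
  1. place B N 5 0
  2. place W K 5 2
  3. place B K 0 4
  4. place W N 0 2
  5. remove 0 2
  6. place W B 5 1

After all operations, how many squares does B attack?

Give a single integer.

Op 1: place BN@(5,0)
Op 2: place WK@(5,2)
Op 3: place BK@(0,4)
Op 4: place WN@(0,2)
Op 5: remove (0,2)
Op 6: place WB@(5,1)
Per-piece attacks for B:
  BK@(0,4): attacks (0,5) (0,3) (1,4) (1,5) (1,3)
  BN@(5,0): attacks (4,2) (3,1)
Union (7 distinct): (0,3) (0,5) (1,3) (1,4) (1,5) (3,1) (4,2)

Answer: 7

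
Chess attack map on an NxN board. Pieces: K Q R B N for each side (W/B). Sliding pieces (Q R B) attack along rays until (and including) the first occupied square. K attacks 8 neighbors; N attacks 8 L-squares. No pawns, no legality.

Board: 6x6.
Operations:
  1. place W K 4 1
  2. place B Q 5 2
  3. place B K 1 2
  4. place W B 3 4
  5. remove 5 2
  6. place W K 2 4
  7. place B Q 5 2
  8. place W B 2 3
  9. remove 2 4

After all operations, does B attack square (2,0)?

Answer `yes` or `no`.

Op 1: place WK@(4,1)
Op 2: place BQ@(5,2)
Op 3: place BK@(1,2)
Op 4: place WB@(3,4)
Op 5: remove (5,2)
Op 6: place WK@(2,4)
Op 7: place BQ@(5,2)
Op 8: place WB@(2,3)
Op 9: remove (2,4)
Per-piece attacks for B:
  BK@(1,2): attacks (1,3) (1,1) (2,2) (0,2) (2,3) (2,1) (0,3) (0,1)
  BQ@(5,2): attacks (5,3) (5,4) (5,5) (5,1) (5,0) (4,2) (3,2) (2,2) (1,2) (4,3) (3,4) (4,1) [ray(-1,0) blocked at (1,2); ray(-1,1) blocked at (3,4); ray(-1,-1) blocked at (4,1)]
B attacks (2,0): no

Answer: no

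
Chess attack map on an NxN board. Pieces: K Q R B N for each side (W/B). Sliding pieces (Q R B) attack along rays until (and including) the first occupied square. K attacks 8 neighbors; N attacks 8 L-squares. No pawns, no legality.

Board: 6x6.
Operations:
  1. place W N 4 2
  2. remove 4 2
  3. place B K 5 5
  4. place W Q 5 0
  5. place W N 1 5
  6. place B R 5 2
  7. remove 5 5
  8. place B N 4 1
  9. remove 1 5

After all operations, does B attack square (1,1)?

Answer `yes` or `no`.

Op 1: place WN@(4,2)
Op 2: remove (4,2)
Op 3: place BK@(5,5)
Op 4: place WQ@(5,0)
Op 5: place WN@(1,5)
Op 6: place BR@(5,2)
Op 7: remove (5,5)
Op 8: place BN@(4,1)
Op 9: remove (1,5)
Per-piece attacks for B:
  BN@(4,1): attacks (5,3) (3,3) (2,2) (2,0)
  BR@(5,2): attacks (5,3) (5,4) (5,5) (5,1) (5,0) (4,2) (3,2) (2,2) (1,2) (0,2) [ray(0,-1) blocked at (5,0)]
B attacks (1,1): no

Answer: no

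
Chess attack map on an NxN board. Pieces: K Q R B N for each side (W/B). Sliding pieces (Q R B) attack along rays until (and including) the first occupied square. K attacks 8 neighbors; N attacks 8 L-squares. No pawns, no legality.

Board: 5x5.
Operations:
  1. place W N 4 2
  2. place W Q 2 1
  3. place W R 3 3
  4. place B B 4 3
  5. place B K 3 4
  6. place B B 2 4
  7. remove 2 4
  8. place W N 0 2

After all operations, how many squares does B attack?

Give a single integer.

Answer: 8

Derivation:
Op 1: place WN@(4,2)
Op 2: place WQ@(2,1)
Op 3: place WR@(3,3)
Op 4: place BB@(4,3)
Op 5: place BK@(3,4)
Op 6: place BB@(2,4)
Op 7: remove (2,4)
Op 8: place WN@(0,2)
Per-piece attacks for B:
  BK@(3,4): attacks (3,3) (4,4) (2,4) (4,3) (2,3)
  BB@(4,3): attacks (3,4) (3,2) (2,1) [ray(-1,1) blocked at (3,4); ray(-1,-1) blocked at (2,1)]
Union (8 distinct): (2,1) (2,3) (2,4) (3,2) (3,3) (3,4) (4,3) (4,4)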